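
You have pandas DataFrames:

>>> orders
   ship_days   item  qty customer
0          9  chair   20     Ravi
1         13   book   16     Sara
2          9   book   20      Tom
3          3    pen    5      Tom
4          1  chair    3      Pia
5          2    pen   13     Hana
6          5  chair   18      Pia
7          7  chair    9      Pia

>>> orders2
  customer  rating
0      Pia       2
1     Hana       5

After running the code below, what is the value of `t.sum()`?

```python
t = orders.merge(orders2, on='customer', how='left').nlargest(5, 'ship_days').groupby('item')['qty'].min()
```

merge on 'customer' (how='left') → 8 rows:
   ship_days   item  qty customer  rating
0          9  chair   20     Ravi     NaN
1         13   book   16     Sara     NaN
2          9   book   20      Tom     NaN
3          3    pen    5      Tom     NaN
4          1  chair    3      Pia     2.0
5          2    pen   13     Hana     5.0
6          5  chair   18      Pia     2.0
7          7  chair    9      Pia     2.0
take 5 rows with largest ship_days:
   ship_days   item  qty customer  rating
1         13   book   16     Sara     NaN
0          9  chair   20     Ravi     NaN
2          9   book   20      Tom     NaN
7          7  chair    9      Pia     2.0
6          5  chair   18      Pia     2.0
group by item, min of qty:
item
book     16
chair     9
Name: qty, dtype: int64

25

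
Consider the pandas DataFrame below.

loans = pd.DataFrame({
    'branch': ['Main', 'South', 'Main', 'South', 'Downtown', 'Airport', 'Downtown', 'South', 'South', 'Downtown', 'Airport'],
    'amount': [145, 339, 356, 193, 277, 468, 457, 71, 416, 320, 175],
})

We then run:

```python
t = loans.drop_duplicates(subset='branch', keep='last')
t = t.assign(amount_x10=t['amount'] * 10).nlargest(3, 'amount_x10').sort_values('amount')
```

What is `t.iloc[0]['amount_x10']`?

3200

drop duplicate branch (keep=last):
      branch  amount
2       Main     356
8      South     416
9   Downtown     320
10   Airport     175
add column amount_x10 = t['amount'] * 10:
      branch  amount  amount_x10
2       Main     356        3560
8      South     416        4160
9   Downtown     320        3200
10   Airport     175        1750
take 3 rows with largest amount_x10:
     branch  amount  amount_x10
8     South     416        4160
2      Main     356        3560
9  Downtown     320        3200
sort by amount:
     branch  amount  amount_x10
9  Downtown     320        3200
2      Main     356        3560
8     South     416        4160
Finally, value at position 0, column 'amount_x10' = 3200.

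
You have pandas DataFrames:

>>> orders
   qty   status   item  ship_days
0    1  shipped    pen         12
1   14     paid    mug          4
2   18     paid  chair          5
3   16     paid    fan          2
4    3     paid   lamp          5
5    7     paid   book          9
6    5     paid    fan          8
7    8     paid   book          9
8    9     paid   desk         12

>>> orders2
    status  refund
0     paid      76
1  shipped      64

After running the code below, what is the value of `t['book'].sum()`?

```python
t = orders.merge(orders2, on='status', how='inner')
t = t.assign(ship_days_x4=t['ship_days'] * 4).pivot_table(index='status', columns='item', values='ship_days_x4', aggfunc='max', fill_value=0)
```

36

merge on 'status' (how='inner') → 9 rows:
   qty   status   item  ship_days  refund
0    1  shipped    pen         12      64
1   14     paid    mug          4      76
2   18     paid  chair          5      76
3   16     paid    fan          2      76
4    3     paid   lamp          5      76
5    7     paid   book          9      76
6    5     paid    fan          8      76
7    8     paid   book          9      76
8    9     paid   desk         12      76
add column ship_days_x4 = t['ship_days'] * 4:
   qty   status   item  ship_days  refund  ship_days_x4
0    1  shipped    pen         12      64            48
1   14     paid    mug          4      76            16
2   18     paid  chair          5      76            20
3   16     paid    fan          2      76             8
4    3     paid   lamp          5      76            20
5    7     paid   book          9      76            36
6    5     paid    fan          8      76            32
7    8     paid   book          9      76            36
8    9     paid   desk         12      76            48
pivot: rows=status, cols=item, max(ship_days_x4):
item     book  chair  desk  fan  lamp  mug  pen
status                                         
paid       36     20    48   32    20   16    0
shipped     0      0     0    0     0    0   48
The sum of column 'book' is 36.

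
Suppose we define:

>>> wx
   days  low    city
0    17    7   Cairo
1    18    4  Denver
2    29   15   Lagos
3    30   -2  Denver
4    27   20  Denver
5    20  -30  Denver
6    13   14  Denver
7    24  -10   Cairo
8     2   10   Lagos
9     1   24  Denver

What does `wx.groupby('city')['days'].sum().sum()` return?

group by city, sum of days:
city
Cairo      41
Denver    109
Lagos      31
Name: days, dtype: int64

181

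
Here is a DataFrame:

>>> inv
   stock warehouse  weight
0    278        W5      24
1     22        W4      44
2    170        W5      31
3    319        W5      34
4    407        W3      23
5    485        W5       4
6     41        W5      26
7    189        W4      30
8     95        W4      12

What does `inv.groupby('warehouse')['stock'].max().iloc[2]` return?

group by warehouse, max of stock:
warehouse
W3    407
W4    189
W5    485
Name: stock, dtype: int64
value at position 2 → 485

485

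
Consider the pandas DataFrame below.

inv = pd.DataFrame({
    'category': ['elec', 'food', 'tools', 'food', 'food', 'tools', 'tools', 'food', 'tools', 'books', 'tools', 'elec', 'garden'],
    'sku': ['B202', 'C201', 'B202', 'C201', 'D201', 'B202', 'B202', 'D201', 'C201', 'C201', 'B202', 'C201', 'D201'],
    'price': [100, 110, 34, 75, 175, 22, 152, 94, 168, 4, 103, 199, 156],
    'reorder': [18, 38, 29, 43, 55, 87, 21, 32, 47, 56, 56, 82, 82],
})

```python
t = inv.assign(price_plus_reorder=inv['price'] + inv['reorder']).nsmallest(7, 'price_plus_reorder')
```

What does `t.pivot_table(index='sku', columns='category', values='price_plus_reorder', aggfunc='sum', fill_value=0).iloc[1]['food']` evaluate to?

266

add column price_plus_reorder = inv['price'] + inv['reorder']:
   category   sku  price  reorder  price_plus_reorder
0      elec  B202    100       18                 118
1      food  C201    110       38                 148
2     tools  B202     34       29                  63
3      food  C201     75       43                 118
4      food  D201    175       55                 230
5     tools  B202     22       87                 109
6     tools  B202    152       21                 173
7      food  D201     94       32                 126
8     tools  C201    168       47                 215
9     books  C201      4       56                  60
10    tools  B202    103       56                 159
11     elec  C201    199       82                 281
12   garden  D201    156       82                 238
take 7 rows with smallest price_plus_reorder:
  category   sku  price  reorder  price_plus_reorder
9    books  C201      4       56                  60
2    tools  B202     34       29                  63
5    tools  B202     22       87                 109
0     elec  B202    100       18                 118
3     food  C201     75       43                 118
7     food  D201     94       32                 126
1     food  C201    110       38                 148
pivot: rows=sku, cols=category, sum(price_plus_reorder):
category  books  elec  food  tools
sku                               
B202          0   118     0    172
C201         60     0   266      0
D201          0     0   126      0
Taking the value at position 1, column 'food' gives 266.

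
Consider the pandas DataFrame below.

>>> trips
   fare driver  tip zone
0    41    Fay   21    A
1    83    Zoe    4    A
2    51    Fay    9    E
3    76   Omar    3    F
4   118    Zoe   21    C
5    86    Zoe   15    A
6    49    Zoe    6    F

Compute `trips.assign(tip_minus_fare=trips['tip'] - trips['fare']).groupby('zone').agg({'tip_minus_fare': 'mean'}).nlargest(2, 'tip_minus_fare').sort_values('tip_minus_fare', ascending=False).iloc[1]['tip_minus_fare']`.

-56.6666666667

add column tip_minus_fare = trips['tip'] - trips['fare']:
   fare driver  tip zone  tip_minus_fare
0    41    Fay   21    A             -20
1    83    Zoe    4    A             -79
2    51    Fay    9    E             -42
3    76   Omar    3    F             -73
4   118    Zoe   21    C             -97
5    86    Zoe   15    A             -71
6    49    Zoe    6    F             -43
group by zone, mean of tip_minus_fare:
      tip_minus_fare
zone                
A         -56.666667
C         -97.000000
E         -42.000000
F         -58.000000
take 2 rows with largest tip_minus_fare:
      tip_minus_fare
zone                
E         -42.000000
A         -56.666667
sort by tip_minus_fare descending:
      tip_minus_fare
zone                
E         -42.000000
A         -56.666667
value at position 1, column 'tip_minus_fare' → -56.6666666667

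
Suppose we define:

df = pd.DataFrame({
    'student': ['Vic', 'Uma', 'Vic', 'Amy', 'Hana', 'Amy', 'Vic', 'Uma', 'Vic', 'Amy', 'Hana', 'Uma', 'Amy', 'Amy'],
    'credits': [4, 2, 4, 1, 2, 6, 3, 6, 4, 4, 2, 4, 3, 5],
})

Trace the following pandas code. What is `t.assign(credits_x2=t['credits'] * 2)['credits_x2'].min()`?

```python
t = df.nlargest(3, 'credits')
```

10

take 3 rows with largest credits:
   student  credits
5      Amy        6
7      Uma        6
13     Amy        5
add column credits_x2 = t['credits'] * 2:
   student  credits  credits_x2
5      Amy        6          12
7      Uma        6          12
13     Amy        5          10
min of column 'credits_x2' → 10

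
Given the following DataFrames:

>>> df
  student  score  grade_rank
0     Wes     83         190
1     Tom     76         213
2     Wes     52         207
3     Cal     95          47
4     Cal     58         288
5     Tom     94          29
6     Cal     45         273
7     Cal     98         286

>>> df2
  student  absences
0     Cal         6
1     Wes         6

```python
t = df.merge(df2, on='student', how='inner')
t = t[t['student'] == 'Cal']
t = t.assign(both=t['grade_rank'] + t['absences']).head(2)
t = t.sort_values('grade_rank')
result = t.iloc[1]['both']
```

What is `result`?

merge on 'student' (how='inner') → 6 rows:
  student  score  grade_rank  absences
0     Wes     83         190         6
1     Wes     52         207         6
2     Cal     95          47         6
3     Cal     58         288         6
4     Cal     45         273         6
5     Cal     98         286         6
filter rows where student == 'Cal':
  student  score  grade_rank  absences
2     Cal     95          47         6
3     Cal     58         288         6
4     Cal     45         273         6
5     Cal     98         286         6
add column both = t['grade_rank'] + t['absences']:
  student  score  grade_rank  absences  both
2     Cal     95          47         6    53
3     Cal     58         288         6   294
4     Cal     45         273         6   279
5     Cal     98         286         6   292
take first 2 rows:
  student  score  grade_rank  absences  both
2     Cal     95          47         6    53
3     Cal     58         288         6   294
sort by grade_rank:
  student  score  grade_rank  absences  both
2     Cal     95          47         6    53
3     Cal     58         288         6   294
Hence 294.

294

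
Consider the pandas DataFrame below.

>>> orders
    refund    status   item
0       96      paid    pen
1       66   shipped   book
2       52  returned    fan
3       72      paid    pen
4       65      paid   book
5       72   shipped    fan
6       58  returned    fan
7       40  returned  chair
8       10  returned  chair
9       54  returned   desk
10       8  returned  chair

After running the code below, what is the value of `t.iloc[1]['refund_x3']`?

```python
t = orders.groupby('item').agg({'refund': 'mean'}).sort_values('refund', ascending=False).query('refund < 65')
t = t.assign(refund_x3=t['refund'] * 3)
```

162.0

group by item, mean of refund:
          refund
item            
book   65.500000
chair  19.333333
desk   54.000000
fan    60.666667
pen    84.000000
sort by refund descending:
          refund
item            
pen    84.000000
book   65.500000
fan    60.666667
desk   54.000000
chair  19.333333
filter rows where refund < 65:
          refund
item            
fan    60.666667
desk   54.000000
chair  19.333333
add column refund_x3 = t['refund'] * 3:
          refund  refund_x3
item                       
fan    60.666667      182.0
desk   54.000000      162.0
chair  19.333333       58.0
So iloc[1]['refund_x3'] = 162.0.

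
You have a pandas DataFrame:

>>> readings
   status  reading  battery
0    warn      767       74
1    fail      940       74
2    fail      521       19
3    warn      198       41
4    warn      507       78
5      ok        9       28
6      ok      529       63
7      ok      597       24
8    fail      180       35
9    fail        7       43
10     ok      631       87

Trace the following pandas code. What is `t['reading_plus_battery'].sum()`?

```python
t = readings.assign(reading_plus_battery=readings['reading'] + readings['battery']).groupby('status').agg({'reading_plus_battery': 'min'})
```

add column reading_plus_battery = readings['reading'] + readings['battery']:
   status  reading  battery  reading_plus_battery
0    warn      767       74                   841
1    fail      940       74                  1014
2    fail      521       19                   540
3    warn      198       41                   239
4    warn      507       78                   585
5      ok        9       28                    37
6      ok      529       63                   592
7      ok      597       24                   621
8    fail      180       35                   215
9    fail        7       43                    50
10     ok      631       87                   718
group by status, min of reading_plus_battery:
        reading_plus_battery
status                      
fail                      50
ok                        37
warn                     239

326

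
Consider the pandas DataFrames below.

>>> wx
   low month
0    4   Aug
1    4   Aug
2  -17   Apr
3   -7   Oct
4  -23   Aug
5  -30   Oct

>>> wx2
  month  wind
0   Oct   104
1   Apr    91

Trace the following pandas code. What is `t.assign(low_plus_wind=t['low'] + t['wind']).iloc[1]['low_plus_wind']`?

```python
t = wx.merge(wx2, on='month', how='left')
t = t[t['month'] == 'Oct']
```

74.0

merge on 'month' (how='left') → 6 rows:
   low month   wind
0    4   Aug    NaN
1    4   Aug    NaN
2  -17   Apr   91.0
3   -7   Oct  104.0
4  -23   Aug    NaN
5  -30   Oct  104.0
filter rows where month == 'Oct':
   low month   wind
3   -7   Oct  104.0
5  -30   Oct  104.0
add column low_plus_wind = t['low'] + t['wind']:
   low month   wind  low_plus_wind
3   -7   Oct  104.0           97.0
5  -30   Oct  104.0           74.0
Then the value at position 1, column 'low_plus_wind': 74.0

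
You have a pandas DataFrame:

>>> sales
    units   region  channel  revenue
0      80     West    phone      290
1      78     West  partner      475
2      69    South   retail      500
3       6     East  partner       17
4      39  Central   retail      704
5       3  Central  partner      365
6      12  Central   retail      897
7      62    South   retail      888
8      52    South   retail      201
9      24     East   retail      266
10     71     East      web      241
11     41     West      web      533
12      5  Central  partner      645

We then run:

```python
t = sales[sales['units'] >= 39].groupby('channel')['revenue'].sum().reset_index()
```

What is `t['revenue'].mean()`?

958.0

filter rows where units >= 39:
    units   region  channel  revenue
0      80     West    phone      290
1      78     West  partner      475
2      69    South   retail      500
4      39  Central   retail      704
7      62    South   retail      888
8      52    South   retail      201
10     71     East      web      241
11     41     West      web      533
group by channel, sum of revenue:
channel
partner     475
phone       290
retail     2293
web         774
Name: revenue, dtype: int64
reset_index():
   channel  revenue
0  partner      475
1    phone      290
2   retail     2293
3      web      774
So mean() = 958.0.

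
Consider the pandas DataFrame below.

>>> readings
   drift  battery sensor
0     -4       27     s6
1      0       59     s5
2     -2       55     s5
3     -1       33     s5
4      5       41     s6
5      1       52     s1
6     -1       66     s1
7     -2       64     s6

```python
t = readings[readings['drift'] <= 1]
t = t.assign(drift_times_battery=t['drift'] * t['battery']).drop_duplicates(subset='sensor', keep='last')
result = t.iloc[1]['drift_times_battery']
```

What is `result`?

filter rows where drift <= 1:
   drift  battery sensor
0     -4       27     s6
1      0       59     s5
2     -2       55     s5
3     -1       33     s5
5      1       52     s1
6     -1       66     s1
7     -2       64     s6
add column drift_times_battery = t['drift'] * t['battery']:
   drift  battery sensor  drift_times_battery
0     -4       27     s6                 -108
1      0       59     s5                    0
2     -2       55     s5                 -110
3     -1       33     s5                  -33
5      1       52     s1                   52
6     -1       66     s1                  -66
7     -2       64     s6                 -128
drop duplicate sensor (keep=last):
   drift  battery sensor  drift_times_battery
3     -1       33     s5                  -33
6     -1       66     s1                  -66
7     -2       64     s6                 -128
Taking the value at position 1, column 'drift_times_battery' gives -66.

-66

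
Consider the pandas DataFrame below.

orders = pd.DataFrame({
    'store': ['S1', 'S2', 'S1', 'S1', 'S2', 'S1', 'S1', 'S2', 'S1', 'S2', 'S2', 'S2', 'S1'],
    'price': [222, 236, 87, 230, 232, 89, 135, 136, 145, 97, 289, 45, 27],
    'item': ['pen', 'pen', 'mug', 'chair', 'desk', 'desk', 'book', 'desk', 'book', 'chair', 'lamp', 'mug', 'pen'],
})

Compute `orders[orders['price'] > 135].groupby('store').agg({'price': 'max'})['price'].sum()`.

filter rows where price > 135:
   store  price   item
0     S1    222    pen
1     S2    236    pen
3     S1    230  chair
4     S2    232   desk
7     S2    136   desk
8     S1    145   book
10    S2    289   lamp
group by store, max of price:
       price
store       
S1       230
S2       289
Taking the sum of column 'price' gives 519.

519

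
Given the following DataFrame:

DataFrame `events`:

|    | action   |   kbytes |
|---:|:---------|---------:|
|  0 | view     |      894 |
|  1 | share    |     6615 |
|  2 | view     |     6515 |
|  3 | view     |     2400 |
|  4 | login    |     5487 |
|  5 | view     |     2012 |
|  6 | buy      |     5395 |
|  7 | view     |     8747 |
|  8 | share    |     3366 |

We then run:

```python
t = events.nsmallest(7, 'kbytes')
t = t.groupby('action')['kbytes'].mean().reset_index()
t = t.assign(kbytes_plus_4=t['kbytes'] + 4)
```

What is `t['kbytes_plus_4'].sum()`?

17219.25

take 7 rows with smallest kbytes:
  action  kbytes
0   view     894
5   view    2012
3   view    2400
8  share    3366
6    buy    5395
4  login    5487
2   view    6515
group by action, mean of kbytes:
action
buy      5395.00
login    5487.00
share    3366.00
view     2955.25
Name: kbytes, dtype: float64
reset_index():
  action   kbytes
0    buy  5395.00
1  login  5487.00
2  share  3366.00
3   view  2955.25
add column kbytes_plus_4 = t['kbytes'] + 4:
  action   kbytes  kbytes_plus_4
0    buy  5395.00        5399.00
1  login  5487.00        5491.00
2  share  3366.00        3370.00
3   view  2955.25        2959.25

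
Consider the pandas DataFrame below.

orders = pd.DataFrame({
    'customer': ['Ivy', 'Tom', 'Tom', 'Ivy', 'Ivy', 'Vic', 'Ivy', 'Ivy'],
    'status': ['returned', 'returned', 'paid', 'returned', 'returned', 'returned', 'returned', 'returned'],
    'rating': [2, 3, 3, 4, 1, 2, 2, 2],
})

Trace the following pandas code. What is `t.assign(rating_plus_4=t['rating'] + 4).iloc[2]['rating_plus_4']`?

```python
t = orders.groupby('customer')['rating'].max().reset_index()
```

6

group by customer, max of rating:
customer
Ivy    4
Tom    3
Vic    2
Name: rating, dtype: int64
reset_index():
  customer  rating
0      Ivy       4
1      Tom       3
2      Vic       2
add column rating_plus_4 = t['rating'] + 4:
  customer  rating  rating_plus_4
0      Ivy       4              8
1      Tom       3              7
2      Vic       2              6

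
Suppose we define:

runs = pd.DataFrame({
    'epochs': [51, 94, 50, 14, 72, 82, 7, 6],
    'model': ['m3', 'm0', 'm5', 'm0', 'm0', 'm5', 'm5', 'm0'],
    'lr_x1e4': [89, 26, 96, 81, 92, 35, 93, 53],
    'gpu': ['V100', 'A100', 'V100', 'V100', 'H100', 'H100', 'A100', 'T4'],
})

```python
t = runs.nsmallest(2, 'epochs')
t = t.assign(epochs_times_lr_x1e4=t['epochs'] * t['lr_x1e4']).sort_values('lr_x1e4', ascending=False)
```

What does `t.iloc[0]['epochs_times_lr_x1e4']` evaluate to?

651

take 2 rows with smallest epochs:
   epochs model  lr_x1e4   gpu
7       6    m0       53    T4
6       7    m5       93  A100
add column epochs_times_lr_x1e4 = t['epochs'] * t['lr_x1e4']:
   epochs model  lr_x1e4   gpu  epochs_times_lr_x1e4
7       6    m0       53    T4                   318
6       7    m5       93  A100                   651
sort by lr_x1e4 descending:
   epochs model  lr_x1e4   gpu  epochs_times_lr_x1e4
6       7    m5       93  A100                   651
7       6    m0       53    T4                   318
Hence 651.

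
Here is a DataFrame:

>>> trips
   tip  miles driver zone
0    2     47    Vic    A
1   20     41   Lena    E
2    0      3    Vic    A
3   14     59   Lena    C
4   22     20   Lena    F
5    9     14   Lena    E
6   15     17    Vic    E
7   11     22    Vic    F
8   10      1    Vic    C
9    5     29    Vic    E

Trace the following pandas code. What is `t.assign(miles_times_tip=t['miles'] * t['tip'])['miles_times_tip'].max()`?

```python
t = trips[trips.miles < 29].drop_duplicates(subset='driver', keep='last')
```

126

filter rows where miles < 29:
   tip  miles driver zone
2    0      3    Vic    A
4   22     20   Lena    F
5    9     14   Lena    E
6   15     17    Vic    E
7   11     22    Vic    F
8   10      1    Vic    C
drop duplicate driver (keep=last):
   tip  miles driver zone
5    9     14   Lena    E
8   10      1    Vic    C
add column miles_times_tip = t['miles'] * t['tip']:
   tip  miles driver zone  miles_times_tip
5    9     14   Lena    E              126
8   10      1    Vic    C               10
Reading off the max of column 'miles_times_tip', we get 126.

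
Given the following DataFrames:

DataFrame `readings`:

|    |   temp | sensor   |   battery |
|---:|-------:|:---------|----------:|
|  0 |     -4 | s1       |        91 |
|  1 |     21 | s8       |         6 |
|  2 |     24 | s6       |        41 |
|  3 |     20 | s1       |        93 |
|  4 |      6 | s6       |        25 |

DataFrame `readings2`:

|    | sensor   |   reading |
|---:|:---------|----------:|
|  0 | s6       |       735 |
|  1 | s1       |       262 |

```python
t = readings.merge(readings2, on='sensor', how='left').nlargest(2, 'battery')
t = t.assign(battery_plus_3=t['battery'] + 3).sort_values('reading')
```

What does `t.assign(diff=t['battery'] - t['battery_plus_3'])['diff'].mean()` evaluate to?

merge on 'sensor' (how='left') → 5 rows:
   temp sensor  battery  reading
0    -4     s1       91    262.0
1    21     s8        6      NaN
2    24     s6       41    735.0
3    20     s1       93    262.0
4     6     s6       25    735.0
take 2 rows with largest battery:
   temp sensor  battery  reading
3    20     s1       93    262.0
0    -4     s1       91    262.0
add column battery_plus_3 = t['battery'] + 3:
   temp sensor  battery  reading  battery_plus_3
3    20     s1       93    262.0              96
0    -4     s1       91    262.0              94
sort by reading:
   temp sensor  battery  reading  battery_plus_3
3    20     s1       93    262.0              96
0    -4     s1       91    262.0              94
add column diff = t['battery'] - t['battery_plus_3']:
   temp sensor  battery  reading  battery_plus_3  diff
3    20     s1       93    262.0              96    -3
0    -4     s1       91    262.0              94    -3

-3.0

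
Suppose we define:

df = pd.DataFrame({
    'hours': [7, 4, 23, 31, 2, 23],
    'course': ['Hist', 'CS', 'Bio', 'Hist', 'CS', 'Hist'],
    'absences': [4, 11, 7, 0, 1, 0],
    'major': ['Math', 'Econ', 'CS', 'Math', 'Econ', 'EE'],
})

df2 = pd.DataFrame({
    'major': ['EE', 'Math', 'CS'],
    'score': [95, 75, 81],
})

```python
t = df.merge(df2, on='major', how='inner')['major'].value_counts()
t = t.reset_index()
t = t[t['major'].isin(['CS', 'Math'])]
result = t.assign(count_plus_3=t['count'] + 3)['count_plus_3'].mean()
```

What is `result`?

4.5

merge on 'major' (how='inner') → 4 rows:
   hours course  absences major  score
0      7   Hist         4  Math     75
1     23    Bio         7    CS     81
2     31   Hist         0  Math     75
3     23   Hist         0    EE     95
value_counts of major:
major
Math    2
CS      1
EE      1
Name: count, dtype: int64
reset_index():
  major  count
0  Math      2
1    CS      1
2    EE      1
filter rows where major in ['CS', 'Math']:
  major  count
0  Math      2
1    CS      1
add column count_plus_3 = t['count'] + 3:
  major  count  count_plus_3
0  Math      2             5
1    CS      1             4
Then the mean of column 'count_plus_3': 4.5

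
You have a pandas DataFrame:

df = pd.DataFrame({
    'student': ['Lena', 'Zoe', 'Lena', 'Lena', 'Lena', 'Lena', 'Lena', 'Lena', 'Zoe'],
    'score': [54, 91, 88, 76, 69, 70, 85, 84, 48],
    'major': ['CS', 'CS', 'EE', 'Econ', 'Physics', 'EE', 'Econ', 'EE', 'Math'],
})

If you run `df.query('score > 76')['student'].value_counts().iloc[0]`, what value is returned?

filter rows where score > 76:
  student  score major
1     Zoe     91    CS
2    Lena     88    EE
6    Lena     85  Econ
7    Lena     84    EE
value_counts of student:
student
Lena    3
Zoe     1
Name: count, dtype: int64

3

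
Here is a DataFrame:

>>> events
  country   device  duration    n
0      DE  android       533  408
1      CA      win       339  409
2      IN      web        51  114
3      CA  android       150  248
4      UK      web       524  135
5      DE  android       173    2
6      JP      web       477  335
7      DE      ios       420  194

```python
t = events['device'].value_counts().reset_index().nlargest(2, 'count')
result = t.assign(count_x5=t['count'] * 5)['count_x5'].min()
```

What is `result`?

15

value_counts of device:
device
android    3
web        3
win        1
ios        1
Name: count, dtype: int64
reset_index():
    device  count
0  android      3
1      web      3
2      win      1
3      ios      1
take 2 rows with largest count:
    device  count
0  android      3
1      web      3
add column count_x5 = t['count'] * 5:
    device  count  count_x5
0  android      3        15
1      web      3        15
Finally, min of column 'count_x5' = 15.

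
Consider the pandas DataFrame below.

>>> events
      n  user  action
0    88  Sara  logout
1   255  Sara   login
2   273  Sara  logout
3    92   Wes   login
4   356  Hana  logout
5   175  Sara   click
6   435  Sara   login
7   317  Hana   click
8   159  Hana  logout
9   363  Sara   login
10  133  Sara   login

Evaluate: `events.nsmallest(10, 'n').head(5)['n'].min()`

take 10 rows with smallest n:
      n  user  action
0    88  Sara  logout
3    92   Wes   login
10  133  Sara   login
8   159  Hana  logout
5   175  Sara   click
1   255  Sara   login
2   273  Sara  logout
7   317  Hana   click
4   356  Hana  logout
9   363  Sara   login
take first 5 rows:
      n  user  action
0    88  Sara  logout
3    92   Wes   login
10  133  Sara   login
8   159  Hana  logout
5   175  Sara   click
Reading off the min of column 'n', we get 88.

88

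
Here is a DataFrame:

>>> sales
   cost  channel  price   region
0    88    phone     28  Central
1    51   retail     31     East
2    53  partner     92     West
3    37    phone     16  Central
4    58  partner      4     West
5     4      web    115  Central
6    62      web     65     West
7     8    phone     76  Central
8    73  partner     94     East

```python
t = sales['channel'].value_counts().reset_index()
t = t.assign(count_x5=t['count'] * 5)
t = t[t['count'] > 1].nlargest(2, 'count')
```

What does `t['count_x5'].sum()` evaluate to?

30

value_counts of channel:
channel
phone      3
partner    3
web        2
retail     1
Name: count, dtype: int64
reset_index():
   channel  count
0    phone      3
1  partner      3
2      web      2
3   retail      1
add column count_x5 = t['count'] * 5:
   channel  count  count_x5
0    phone      3        15
1  partner      3        15
2      web      2        10
3   retail      1         5
filter rows where count > 1:
   channel  count  count_x5
0    phone      3        15
1  partner      3        15
2      web      2        10
take 2 rows with largest count:
   channel  count  count_x5
0    phone      3        15
1  partner      3        15
Then the sum of column 'count_x5': 30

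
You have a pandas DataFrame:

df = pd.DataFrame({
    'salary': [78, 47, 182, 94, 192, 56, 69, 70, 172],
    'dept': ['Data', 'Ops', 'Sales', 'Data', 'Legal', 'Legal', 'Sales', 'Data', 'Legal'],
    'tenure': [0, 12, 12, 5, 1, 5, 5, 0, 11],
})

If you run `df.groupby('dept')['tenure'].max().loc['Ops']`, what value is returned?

group by dept, max of tenure:
dept
Data      5
Legal    11
Ops      12
Sales    12
Name: tenure, dtype: int64
Finally, value at index 'Ops' = 12.

12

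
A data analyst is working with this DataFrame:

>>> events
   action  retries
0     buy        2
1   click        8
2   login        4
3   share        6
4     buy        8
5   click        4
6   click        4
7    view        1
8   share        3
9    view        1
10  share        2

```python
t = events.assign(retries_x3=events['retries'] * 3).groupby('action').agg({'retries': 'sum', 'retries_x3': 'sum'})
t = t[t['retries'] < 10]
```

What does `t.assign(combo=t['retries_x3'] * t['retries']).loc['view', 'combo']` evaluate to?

add column retries_x3 = events['retries'] * 3:
   action  retries  retries_x3
0     buy        2           6
1   click        8          24
2   login        4          12
3   share        6          18
4     buy        8          24
5   click        4          12
6   click        4          12
7    view        1           3
8   share        3           9
9    view        1           3
10  share        2           6
group by action: sum(retries), sum(retries_x3):
        retries  retries_x3
action                     
buy          10          30
click        16          48
login         4          12
share        11          33
view          2           6
filter rows where retries < 10:
        retries  retries_x3
action                     
login         4          12
view          2           6
add column combo = t['retries_x3'] * t['retries']:
        retries  retries_x3  combo
action                            
login         4          12     48
view          2           6     12

12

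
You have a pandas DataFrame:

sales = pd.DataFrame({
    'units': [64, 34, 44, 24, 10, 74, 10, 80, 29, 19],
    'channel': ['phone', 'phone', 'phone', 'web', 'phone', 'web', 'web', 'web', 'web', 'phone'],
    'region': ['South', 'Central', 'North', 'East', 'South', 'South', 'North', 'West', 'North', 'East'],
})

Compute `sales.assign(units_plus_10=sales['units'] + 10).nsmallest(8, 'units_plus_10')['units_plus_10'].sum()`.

314

add column units_plus_10 = sales['units'] + 10:
   units channel   region  units_plus_10
0     64   phone    South             74
1     34   phone  Central             44
2     44   phone    North             54
3     24     web     East             34
4     10   phone    South             20
5     74     web    South             84
6     10     web    North             20
7     80     web     West             90
8     29     web    North             39
9     19   phone     East             29
take 8 rows with smallest units_plus_10:
   units channel   region  units_plus_10
4     10   phone    South             20
6     10     web    North             20
9     19   phone     East             29
3     24     web     East             34
8     29     web    North             39
1     34   phone  Central             44
2     44   phone    North             54
0     64   phone    South             74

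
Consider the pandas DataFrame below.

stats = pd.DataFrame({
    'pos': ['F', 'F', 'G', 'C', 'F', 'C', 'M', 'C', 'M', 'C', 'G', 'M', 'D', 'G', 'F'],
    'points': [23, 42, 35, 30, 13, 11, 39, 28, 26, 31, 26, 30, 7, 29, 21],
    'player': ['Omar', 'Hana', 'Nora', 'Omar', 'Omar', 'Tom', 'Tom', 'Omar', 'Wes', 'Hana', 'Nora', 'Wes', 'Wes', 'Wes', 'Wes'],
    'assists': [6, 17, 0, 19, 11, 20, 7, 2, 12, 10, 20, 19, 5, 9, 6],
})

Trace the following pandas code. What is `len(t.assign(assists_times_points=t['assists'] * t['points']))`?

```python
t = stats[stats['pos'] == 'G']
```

filter rows where pos == 'G':
   pos  points player  assists
2    G      35   Nora        0
10   G      26   Nora       20
13   G      29    Wes        9
add column assists_times_points = t['assists'] * t['points']:
   pos  points player  assists  assists_times_points
2    G      35   Nora        0                     0
10   G      26   Nora       20                   520
13   G      29    Wes        9                   261
Finally, number of rows = 3.

3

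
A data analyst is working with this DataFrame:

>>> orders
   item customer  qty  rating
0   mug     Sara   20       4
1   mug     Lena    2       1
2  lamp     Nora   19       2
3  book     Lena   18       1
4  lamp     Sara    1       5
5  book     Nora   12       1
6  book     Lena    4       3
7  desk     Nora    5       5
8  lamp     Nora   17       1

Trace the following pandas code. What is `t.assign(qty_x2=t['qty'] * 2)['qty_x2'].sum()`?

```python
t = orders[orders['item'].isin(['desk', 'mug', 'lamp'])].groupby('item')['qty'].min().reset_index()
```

16

filter rows where item in ['desk', 'mug', 'lamp']:
   item customer  qty  rating
0   mug     Sara   20       4
1   mug     Lena    2       1
2  lamp     Nora   19       2
4  lamp     Sara    1       5
7  desk     Nora    5       5
8  lamp     Nora   17       1
group by item, min of qty:
item
desk    5
lamp    1
mug     2
Name: qty, dtype: int64
reset_index():
   item  qty
0  desk    5
1  lamp    1
2   mug    2
add column qty_x2 = t['qty'] * 2:
   item  qty  qty_x2
0  desk    5      10
1  lamp    1       2
2   mug    2       4
So sum() = 16.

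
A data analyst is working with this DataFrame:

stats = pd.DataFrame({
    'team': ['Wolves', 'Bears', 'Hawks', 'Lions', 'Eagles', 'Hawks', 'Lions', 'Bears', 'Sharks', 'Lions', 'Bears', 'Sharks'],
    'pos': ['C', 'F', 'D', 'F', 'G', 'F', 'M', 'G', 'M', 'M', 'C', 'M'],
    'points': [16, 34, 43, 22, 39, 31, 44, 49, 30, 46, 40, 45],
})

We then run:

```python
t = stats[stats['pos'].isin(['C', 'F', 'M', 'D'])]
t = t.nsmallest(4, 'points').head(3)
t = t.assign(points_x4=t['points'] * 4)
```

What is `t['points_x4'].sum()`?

272

filter rows where pos in ['C', 'F', 'M', 'D']:
      team pos  points
0   Wolves   C      16
1    Bears   F      34
2    Hawks   D      43
3    Lions   F      22
5    Hawks   F      31
6    Lions   M      44
8   Sharks   M      30
9    Lions   M      46
10   Bears   C      40
11  Sharks   M      45
take 4 rows with smallest points:
     team pos  points
0  Wolves   C      16
3   Lions   F      22
8  Sharks   M      30
5   Hawks   F      31
take first 3 rows:
     team pos  points
0  Wolves   C      16
3   Lions   F      22
8  Sharks   M      30
add column points_x4 = t['points'] * 4:
     team pos  points  points_x4
0  Wolves   C      16         64
3   Lions   F      22         88
8  Sharks   M      30        120
Taking the sum of column 'points_x4' gives 272.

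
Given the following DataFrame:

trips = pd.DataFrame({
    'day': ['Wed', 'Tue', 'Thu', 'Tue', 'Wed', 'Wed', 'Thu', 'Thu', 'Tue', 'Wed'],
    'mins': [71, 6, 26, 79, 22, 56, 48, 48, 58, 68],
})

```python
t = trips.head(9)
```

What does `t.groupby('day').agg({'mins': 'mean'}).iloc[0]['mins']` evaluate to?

take first 9 rows:
   day  mins
0  Wed    71
1  Tue     6
2  Thu    26
3  Tue    79
4  Wed    22
5  Wed    56
6  Thu    48
7  Thu    48
8  Tue    58
group by day, mean of mins:
          mins
day           
Thu  40.666667
Tue  47.666667
Wed  49.666667
Finally, value at position 0, column 'mins' = 40.6666666667.

40.6666666667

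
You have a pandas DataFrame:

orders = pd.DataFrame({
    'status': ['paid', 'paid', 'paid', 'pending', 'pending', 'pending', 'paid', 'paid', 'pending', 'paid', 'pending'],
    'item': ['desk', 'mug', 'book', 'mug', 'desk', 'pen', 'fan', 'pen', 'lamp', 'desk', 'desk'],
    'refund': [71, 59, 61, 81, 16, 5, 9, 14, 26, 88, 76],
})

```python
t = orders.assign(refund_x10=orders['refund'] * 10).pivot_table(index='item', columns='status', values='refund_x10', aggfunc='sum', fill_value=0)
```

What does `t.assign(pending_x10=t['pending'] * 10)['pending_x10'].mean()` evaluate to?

add column refund_x10 = orders['refund'] * 10:
     status  item  refund  refund_x10
0      paid  desk      71         710
1      paid   mug      59         590
2      paid  book      61         610
3   pending   mug      81         810
4   pending  desk      16         160
5   pending   pen       5          50
6      paid   fan       9          90
7      paid   pen      14         140
8   pending  lamp      26         260
9      paid  desk      88         880
10  pending  desk      76         760
pivot: rows=item, cols=status, sum(refund_x10):
status  paid  pending
item                 
book     610        0
desk    1590      920
fan       90        0
lamp       0      260
mug      590      810
pen      140       50
add column pending_x10 = t['pending'] * 10:
status  paid  pending  pending_x10
item                              
book     610        0            0
desk    1590      920         9200
fan       90        0            0
lamp       0      260         2600
mug      590      810         8100
pen      140       50          500
Then the mean of column 'pending_x10': 3400.0

3400.0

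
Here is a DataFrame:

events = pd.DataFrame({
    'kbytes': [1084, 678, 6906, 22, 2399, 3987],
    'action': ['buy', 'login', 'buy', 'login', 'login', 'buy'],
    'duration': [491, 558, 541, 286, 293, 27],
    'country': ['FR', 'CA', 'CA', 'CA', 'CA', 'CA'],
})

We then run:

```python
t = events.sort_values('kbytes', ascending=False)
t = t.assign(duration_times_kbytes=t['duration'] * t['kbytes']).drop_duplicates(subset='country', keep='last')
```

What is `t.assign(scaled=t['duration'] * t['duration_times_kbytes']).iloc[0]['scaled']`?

261331804

sort by kbytes descending:
   kbytes action  duration country
2    6906    buy       541      CA
5    3987    buy        27      CA
4    2399  login       293      CA
0    1084    buy       491      FR
1     678  login       558      CA
3      22  login       286      CA
add column duration_times_kbytes = t['duration'] * t['kbytes']:
   kbytes action  duration country  duration_times_kbytes
2    6906    buy       541      CA                3736146
5    3987    buy        27      CA                 107649
4    2399  login       293      CA                 702907
0    1084    buy       491      FR                 532244
1     678  login       558      CA                 378324
3      22  login       286      CA                   6292
drop duplicate country (keep=last):
   kbytes action  duration country  duration_times_kbytes
0    1084    buy       491      FR                 532244
3      22  login       286      CA                   6292
add column scaled = t['duration'] * t['duration_times_kbytes']:
   kbytes action  duration country  duration_times_kbytes     scaled
0    1084    buy       491      FR                 532244  261331804
3      22  login       286      CA                   6292    1799512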